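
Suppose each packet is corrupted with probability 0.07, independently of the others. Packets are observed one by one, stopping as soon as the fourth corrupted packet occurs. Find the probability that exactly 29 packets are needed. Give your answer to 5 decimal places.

0.01282

Y = trial on which the fourth success occurs; negative binomial, r=4, p=0.07.
P(Y=29) = C(28,3) · p^4 · (1−p)^25
= 3276 · 2.401e-05 · 0.16296 = 0.0128177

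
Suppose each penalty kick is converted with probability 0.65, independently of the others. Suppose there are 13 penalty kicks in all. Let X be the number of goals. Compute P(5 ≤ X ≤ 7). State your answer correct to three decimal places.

X ~ Binomial(13, 0.65); P(5 ≤ X ≤ 7) = Σ C(13,k) p^k (1−p)^(13−k) over k:
  k=5: C(13,5)·0.65^5·0.35^8 = 0.03363
  k=6: C(13,6)·0.65^6·0.35^7 = 0.08327
  k=7: C(13,7)·0.65^7·0.35^6 = 0.15464
Total = 0.27153

0.272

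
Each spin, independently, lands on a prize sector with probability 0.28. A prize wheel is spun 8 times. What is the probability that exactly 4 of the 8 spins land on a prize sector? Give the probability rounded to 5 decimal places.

X ~ Binomial(n=8, p=0.28).
P(X=4) = C(8,4) · p^4 · (1−p)^4
= 70 · 0.0061466 · 0.26874 = 0.1156272

0.11563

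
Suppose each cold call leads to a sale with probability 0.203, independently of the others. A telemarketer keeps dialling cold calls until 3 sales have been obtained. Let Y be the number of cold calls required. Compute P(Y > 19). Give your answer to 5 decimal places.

0.22722

Needing more than 19 cold calls ⇔ fewer than 3 successes in the first 19. With X ~ Binomial(19, 0.203), P(Y > 19) = P(X ≤ 2).
  k=0: C(19,0)·0.203^0·0.797^19 = 0.0134186
  k=1: C(19,1)·0.203^1·0.797^18 = 0.0649381
  k=2: C(19,2)·0.203^2·0.797^17 = 0.1488606
P(X ≤ 2) = 0.2272173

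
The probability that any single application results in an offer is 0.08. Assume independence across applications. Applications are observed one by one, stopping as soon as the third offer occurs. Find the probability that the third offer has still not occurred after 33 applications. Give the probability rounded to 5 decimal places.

Needing more than 33 applications ⇔ fewer than 3 successes in the first 33. With X ~ Binomial(33, 0.08), P(Y > 33) = P(X ≤ 2).
  k=0: C(33,0)·0.08^0·0.92^33 = 0.0638261
  k=1: C(33,1)·0.08^1·0.92^32 = 0.1831532
  k=2: C(33,2)·0.08^2·0.92^31 = 0.2548218
P(X ≤ 2) = 0.5018010

0.50180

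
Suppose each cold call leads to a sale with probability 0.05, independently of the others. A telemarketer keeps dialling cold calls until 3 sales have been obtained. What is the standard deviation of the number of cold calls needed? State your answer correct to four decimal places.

Y = total cold calls until the third success; negative binomial with r=3, p=0.05.
SD(Y) = √[r(1−p)/p²] = √(1140.000000) = 33.763886

33.7639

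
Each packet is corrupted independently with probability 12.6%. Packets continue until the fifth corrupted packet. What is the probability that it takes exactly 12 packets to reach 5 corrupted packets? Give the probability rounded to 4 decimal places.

0.0041

Y = trial on which the fifth success occurs; negative binomial, r=5, p=0.126.
P(Y=12) = C(11,4) · p^5 · (1−p)^7
= 330 · 3.1758e-05 · 0.38957 = 0.004083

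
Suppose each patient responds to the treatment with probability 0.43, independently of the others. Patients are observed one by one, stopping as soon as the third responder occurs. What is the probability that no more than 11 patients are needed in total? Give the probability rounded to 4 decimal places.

0.9162

Finishing within 11 patients ⇔ at least 3 successes in the first 11. With X ~ Binomial(11, 0.43), P(Y ≤ 11) = 1 − P(X ≤ 2).
  k=0: C(11,0)·0.43^0·0.57^11 = 0.002064
  k=1: C(11,1)·0.43^1·0.57^10 = 0.017124
  k=2: C(11,2)·0.43^2·0.57^9 = 0.064591
1 − 0.083779 = 0.916221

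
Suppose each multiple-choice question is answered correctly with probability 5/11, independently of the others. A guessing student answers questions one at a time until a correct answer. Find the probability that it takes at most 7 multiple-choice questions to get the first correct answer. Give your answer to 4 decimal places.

Y = number of multiple-choice questions to the first success; geometric, p = 0.454545.
P(Y ≤ 7) = 1 − (1−p)^7 = 1 − 0.014365 = 0.985635

0.9856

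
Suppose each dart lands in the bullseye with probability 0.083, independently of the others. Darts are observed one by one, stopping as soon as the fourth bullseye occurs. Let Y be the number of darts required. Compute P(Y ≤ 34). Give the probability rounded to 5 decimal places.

0.31106

Finishing within 34 darts ⇔ at least 4 successes in the first 34. With X ~ Binomial(34, 0.083), P(Y ≤ 34) = 1 − P(X ≤ 3).
  k=0: C(34,0)·0.083^0·0.917^34 = 0.0525481
  k=1: C(34,1)·0.083^1·0.917^33 = 0.1617131
  k=2: C(34,2)·0.083^2·0.917^32 = 0.2415115
  k=3: C(34,3)·0.083^3·0.917^31 = 0.2331714
1 − 0.6889441 = 0.3110559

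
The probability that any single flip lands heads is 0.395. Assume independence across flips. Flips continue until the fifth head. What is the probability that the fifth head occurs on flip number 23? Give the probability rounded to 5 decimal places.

0.00829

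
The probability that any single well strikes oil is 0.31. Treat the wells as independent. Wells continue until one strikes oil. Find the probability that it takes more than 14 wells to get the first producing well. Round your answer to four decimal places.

0.0055

Y = number of wells to the first success; geometric, p = 0.31.
P(Y > 14) = P(first 14 all fail) = (1−p)^14 = 0.005545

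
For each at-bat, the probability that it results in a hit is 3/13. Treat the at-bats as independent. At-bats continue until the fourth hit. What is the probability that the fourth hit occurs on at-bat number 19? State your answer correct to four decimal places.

0.0452

Y = trial on which the fourth success occurs; negative binomial, r=4, p=0.230769.
P(Y=19) = C(18,3) · p^4 · (1−p)^15
= 816 · 0.002836 · 0.019537 = 0.045212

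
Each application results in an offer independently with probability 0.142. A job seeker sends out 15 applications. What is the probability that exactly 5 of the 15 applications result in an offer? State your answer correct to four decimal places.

X ~ Binomial(n=15, p=0.142).
P(X=5) = C(15,5) · p^5 · (1−p)^10
= 3003 · 5.7735e-05 · 0.21621 = 0.037486

0.0375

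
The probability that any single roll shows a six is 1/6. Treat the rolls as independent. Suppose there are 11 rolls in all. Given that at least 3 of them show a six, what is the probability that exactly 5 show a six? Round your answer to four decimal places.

0.0728

X ~ Binomial(11, 0.166667). Want P(X=5 | X≥3) = P(X=5) / P(X≥3).
P(X=5) = C(11,5)·0.166667^5·0.833333^6 = 0.019897
P(X≥3) = 1 − 0.134588 − 0.296094 − 0.296094 = 0.273225
Ratio = 0.019897 / 0.273225 = 0.072825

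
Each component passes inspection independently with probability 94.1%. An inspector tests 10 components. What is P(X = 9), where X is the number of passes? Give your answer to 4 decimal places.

0.3413

X ~ Binomial(n=10, p=0.941).
P(X=9) = C(10,9) · p^9 · (1−p)^1
= 10 · 0.5785 · 0.059 = 0.341318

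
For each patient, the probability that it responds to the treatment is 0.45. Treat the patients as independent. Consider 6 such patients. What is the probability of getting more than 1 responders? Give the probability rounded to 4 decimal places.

0.8364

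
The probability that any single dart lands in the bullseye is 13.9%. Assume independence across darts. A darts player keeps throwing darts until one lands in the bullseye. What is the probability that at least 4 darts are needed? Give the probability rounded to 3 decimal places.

Y = number of darts to the first success; geometric, p = 0.139.
P(Y > 3) = P(first 3 all fail) = (1−p)^3 = 0.63828

0.638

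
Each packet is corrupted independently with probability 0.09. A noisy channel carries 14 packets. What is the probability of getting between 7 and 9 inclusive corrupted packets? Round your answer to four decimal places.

X ~ Binomial(14, 0.09); P(7 ≤ X ≤ 9) = Σ C(14,k) p^k (1−p)^(14−k) over k:
  k=7: C(14,7)·0.09^7·0.91^7 = 0.000085
  k=8: C(14,8)·0.09^8·0.91^6 = 0.000007
  k=9: C(14,9)·0.09^9·0.91^5 = 0.000000
Total = 0.000093

0.0001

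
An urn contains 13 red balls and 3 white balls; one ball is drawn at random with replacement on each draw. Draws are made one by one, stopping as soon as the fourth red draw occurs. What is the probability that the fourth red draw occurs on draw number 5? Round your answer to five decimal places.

0.32685

Y = trial on which the fourth success occurs; negative binomial, r=4, p=0.8125.
P(Y=5) = C(4,3) · p^4 · (1−p)^1
= 4 · 0.43581 · 0.1875 = 0.3268547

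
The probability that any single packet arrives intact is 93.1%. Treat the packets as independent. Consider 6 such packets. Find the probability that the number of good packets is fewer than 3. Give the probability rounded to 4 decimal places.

0.0003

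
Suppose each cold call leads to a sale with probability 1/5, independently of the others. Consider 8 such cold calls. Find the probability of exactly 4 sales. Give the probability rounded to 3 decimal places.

X ~ Binomial(n=8, p=0.20).
P(X=4) = C(8,4) · p^4 · (1−p)^4
= 70 · 0.0016 · 0.4096 = 0.04588

0.046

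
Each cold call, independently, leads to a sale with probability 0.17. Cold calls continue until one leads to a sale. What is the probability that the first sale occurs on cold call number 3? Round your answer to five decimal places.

0.11711

Geometric (trials to first success), p = 0.17.
P(Y = 3) = (1−p)^2 · p = 0.6889 · 0.17 = 0.1171130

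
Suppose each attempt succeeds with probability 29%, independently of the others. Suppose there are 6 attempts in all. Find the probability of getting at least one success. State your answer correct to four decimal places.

0.8719

P(at least one) = 1 − P(none) = 1 − (1 − 0.29)^6
= 1 − 0.128100 = 0.871900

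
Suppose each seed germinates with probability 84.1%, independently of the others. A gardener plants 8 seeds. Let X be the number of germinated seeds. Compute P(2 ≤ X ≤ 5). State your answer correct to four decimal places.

X ~ Binomial(8, 0.841); P(2 ≤ X ≤ 5) = Σ C(8,k) p^k (1−p)^(8−k) over k:
  k=2: C(8,2)·0.841^2·0.159^6 = 0.000320
  k=3: C(8,3)·0.841^3·0.159^5 = 0.003385
  k=4: C(8,4)·0.841^4·0.159^4 = 0.022381
  k=5: C(8,5)·0.841^5·0.159^3 = 0.094702
Total = 0.120788

0.1208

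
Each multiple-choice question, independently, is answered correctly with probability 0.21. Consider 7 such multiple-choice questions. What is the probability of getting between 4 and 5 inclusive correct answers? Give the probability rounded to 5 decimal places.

X ~ Binomial(7, 0.21); P(4 ≤ X ≤ 5) = Σ C(7,k) p^k (1−p)^(7−k) over k:
  k=4: C(7,4)·0.21^4·0.79^3 = 0.0335604
  k=5: C(7,5)·0.21^5·0.79^2 = 0.0053527
Total = 0.0389130

0.03891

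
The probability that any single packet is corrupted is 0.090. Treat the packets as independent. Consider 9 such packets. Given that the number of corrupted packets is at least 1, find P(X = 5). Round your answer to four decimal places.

0.0009

X ~ Binomial(9, 0.09). Want P(X=5 | X≥1) = P(X=5) / P(X≥1).
P(X=5) = C(9,5)·0.09^5·0.91^4 = 0.000510
P(X≥1) = 1 − 0.427930 = 0.572070
Ratio = 0.000510 / 0.572070 = 0.000892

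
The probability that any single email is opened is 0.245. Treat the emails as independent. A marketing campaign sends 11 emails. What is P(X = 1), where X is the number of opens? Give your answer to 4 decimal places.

X ~ Binomial(n=11, p=0.245).
P(X=1) = C(11,1) · p^1 · (1−p)^10
= 11 · 0.245 · 0.060182 = 0.162192

0.1622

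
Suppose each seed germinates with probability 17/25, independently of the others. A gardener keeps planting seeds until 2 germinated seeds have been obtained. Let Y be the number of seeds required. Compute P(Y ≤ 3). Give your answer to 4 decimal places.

Finishing within 3 seeds ⇔ at least 2 successes in the first 3. With X ~ Binomial(3, 0.68), P(Y ≤ 3) = 1 − P(X ≤ 1).
  k=0: C(3,0)·0.68^0·0.32^3 = 0.032768
  k=1: C(3,1)·0.68^1·0.32^2 = 0.208896
1 − 0.241664 = 0.758336

0.7583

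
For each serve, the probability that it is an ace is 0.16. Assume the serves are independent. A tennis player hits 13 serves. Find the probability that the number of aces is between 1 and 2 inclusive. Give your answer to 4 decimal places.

X ~ Binomial(13, 0.16); P(1 ≤ X ≤ 2) = Σ C(13,k) p^k (1−p)^(13−k) over k:
  k=1: C(13,1)·0.16^1·0.84^12 = 0.256693
  k=2: C(13,2)·0.16^2·0.84^11 = 0.293364
Total = 0.550057

0.5501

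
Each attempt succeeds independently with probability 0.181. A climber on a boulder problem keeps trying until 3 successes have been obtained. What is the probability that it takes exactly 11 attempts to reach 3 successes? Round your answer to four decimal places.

Y = trial on which the third success occurs; negative binomial, r=3, p=0.181.
P(Y=11) = C(10,2) · p^3 · (1−p)^8
= 45 · 0.0059297 · 0.20243 = 0.054016

0.0540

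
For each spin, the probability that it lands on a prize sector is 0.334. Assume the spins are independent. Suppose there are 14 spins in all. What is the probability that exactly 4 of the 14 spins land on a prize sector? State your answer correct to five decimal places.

0.21388

X ~ Binomial(n=14, p=0.334).
P(X=4) = C(14,4) · p^4 · (1−p)^10
= 1001 · 0.012445 · 0.017169 = 0.2138761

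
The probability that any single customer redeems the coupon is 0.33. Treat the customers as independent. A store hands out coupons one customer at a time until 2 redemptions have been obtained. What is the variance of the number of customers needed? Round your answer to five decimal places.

12.30487

Y = total customers until the second success; negative binomial with r=2, p=0.33.
Var(Y) = r(1−p)/p² = 2·0.67 / 0.33² = 12.3048669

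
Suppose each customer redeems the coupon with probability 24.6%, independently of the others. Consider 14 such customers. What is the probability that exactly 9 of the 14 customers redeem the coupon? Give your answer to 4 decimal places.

0.0016

X ~ Binomial(n=14, p=0.246).
P(X=9) = C(14,9) · p^9 · (1−p)^5
= 2002 · 3.2993e-06 · 0.2437 = 0.001610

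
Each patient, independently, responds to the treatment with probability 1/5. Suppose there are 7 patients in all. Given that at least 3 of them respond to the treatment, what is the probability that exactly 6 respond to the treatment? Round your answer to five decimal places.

X ~ Binomial(7, 0.20). Want P(X=6 | X≥3) = P(X=6) / P(X≥3).
P(X=6) = C(7,6)·0.20^6·0.80^1 = 0.0003584
P(X≥3) = 1 − 0.2097152 − 0.3670016 − 0.2752512 = 0.1480320
Ratio = 0.0003584 / 0.1480320 = 0.0024211

0.00242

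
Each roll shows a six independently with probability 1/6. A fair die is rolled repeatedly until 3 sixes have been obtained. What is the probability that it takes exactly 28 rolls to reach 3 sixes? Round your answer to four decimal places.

Y = trial on which the third success occurs; negative binomial, r=3, p=0.166667.
P(Y=28) = C(27,2) · p^3 · (1−p)^25
= 351 · 0.0046296 · 0.010483 = 0.017034

0.0170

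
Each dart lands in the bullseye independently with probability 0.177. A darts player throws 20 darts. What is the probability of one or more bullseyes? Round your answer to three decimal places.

0.980

P(at least one) = 1 − P(none) = 1 − (1 − 0.177)^20
= 1 − 0.02032 = 0.97968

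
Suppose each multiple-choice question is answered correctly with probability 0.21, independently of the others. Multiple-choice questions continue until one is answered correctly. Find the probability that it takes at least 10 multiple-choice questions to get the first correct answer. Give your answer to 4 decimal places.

Y = number of multiple-choice questions to the first success; geometric, p = 0.21.
P(Y > 9) = P(first 9 all fail) = (1−p)^9 = 0.119852

0.1199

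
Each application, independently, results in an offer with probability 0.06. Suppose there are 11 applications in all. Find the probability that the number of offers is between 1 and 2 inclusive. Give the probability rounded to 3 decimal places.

0.469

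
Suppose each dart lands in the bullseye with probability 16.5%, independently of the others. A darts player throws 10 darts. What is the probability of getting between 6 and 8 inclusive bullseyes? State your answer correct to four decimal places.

X ~ Binomial(10, 0.165); P(6 ≤ X ≤ 8) = Σ C(10,k) p^k (1−p)^(10−k) over k:
  k=6: C(10,6)·0.165^6·0.835^4 = 0.002060
  k=7: C(10,7)·0.165^7·0.835^3 = 0.000233
  k=8: C(10,8)·0.165^8·0.835^2 = 0.000017
Total = 0.002310

0.0023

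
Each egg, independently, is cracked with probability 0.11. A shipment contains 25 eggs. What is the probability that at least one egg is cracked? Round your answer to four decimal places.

P(at least one) = 1 − P(none) = 1 − (1 − 0.11)^25
= 1 − 0.054294 = 0.945706

0.9457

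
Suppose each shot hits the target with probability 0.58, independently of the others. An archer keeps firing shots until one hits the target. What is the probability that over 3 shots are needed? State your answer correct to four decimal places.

0.0741

Y = number of shots to the first success; geometric, p = 0.58.
P(Y > 3) = P(first 3 all fail) = (1−p)^3 = 0.074088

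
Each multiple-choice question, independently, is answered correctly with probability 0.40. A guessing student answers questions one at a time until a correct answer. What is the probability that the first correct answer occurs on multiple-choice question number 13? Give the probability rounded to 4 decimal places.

Geometric (trials to first success), p = 0.40.
P(Y = 13) = (1−p)^12 · p = 0.0021768 · 0.40 = 0.000871

0.0009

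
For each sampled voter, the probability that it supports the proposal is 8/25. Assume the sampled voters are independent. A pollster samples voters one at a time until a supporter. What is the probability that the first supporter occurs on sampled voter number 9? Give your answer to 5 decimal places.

Geometric (trials to first success), p = 0.32.
P(Y = 9) = (1−p)^8 · p = 0.045716 · 0.32 = 0.0146292

0.01463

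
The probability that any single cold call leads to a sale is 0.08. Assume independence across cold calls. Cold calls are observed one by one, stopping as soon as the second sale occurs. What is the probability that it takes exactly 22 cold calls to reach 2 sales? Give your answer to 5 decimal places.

0.02536

Y = trial on which the second success occurs; negative binomial, r=2, p=0.08.
P(Y=22) = C(21,1) · p^2 · (1−p)^20
= 21 · 0.0064 · 0.18869 = 0.0253604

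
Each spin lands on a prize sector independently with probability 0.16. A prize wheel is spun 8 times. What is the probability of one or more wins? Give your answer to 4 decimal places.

P(at least one) = 1 − P(none) = 1 − (1 − 0.16)^8
= 1 − 0.247876 = 0.752124

0.7521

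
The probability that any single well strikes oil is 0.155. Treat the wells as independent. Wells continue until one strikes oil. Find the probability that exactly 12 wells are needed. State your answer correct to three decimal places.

0.024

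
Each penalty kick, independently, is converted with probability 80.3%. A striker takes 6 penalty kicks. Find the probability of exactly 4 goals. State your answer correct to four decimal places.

X ~ Binomial(n=6, p=0.803).
P(X=4) = C(6,4) · p^4 · (1−p)^2
= 15 · 0.41578 · 0.038809 = 0.242039

0.2420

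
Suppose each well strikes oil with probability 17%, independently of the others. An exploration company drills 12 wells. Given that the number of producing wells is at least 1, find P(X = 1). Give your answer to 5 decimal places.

0.29416

X ~ Binomial(12, 0.17). Want P(X=1 | X≥1) = P(X=1) / P(X≥1).
P(X=1) = C(12,1)·0.17^1·0.83^11 = 0.2627176
P(X≥1) = 1 − 0.1068900 = 0.8931100
Ratio = 0.2627176 / 0.8931100 = 0.2941604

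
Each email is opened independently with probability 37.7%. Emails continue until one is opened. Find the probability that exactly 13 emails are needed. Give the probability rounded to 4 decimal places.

Geometric (trials to first success), p = 0.377.
P(Y = 13) = (1−p)^12 · p = 0.0034187 · 0.377 = 0.001289

0.0013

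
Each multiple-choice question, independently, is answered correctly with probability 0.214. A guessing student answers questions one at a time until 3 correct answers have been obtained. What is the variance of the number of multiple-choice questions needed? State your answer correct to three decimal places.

Y = total multiple-choice questions until the third success; negative binomial with r=3, p=0.214.
Var(Y) = r(1−p)/p² = 3·0.786 / 0.214² = 51.48921

51.489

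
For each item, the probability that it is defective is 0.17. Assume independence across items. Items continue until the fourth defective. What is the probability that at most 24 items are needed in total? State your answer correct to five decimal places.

Finishing within 24 items ⇔ at least 4 successes in the first 24. With X ~ Binomial(24, 0.17), P(Y ≤ 24) = 1 − P(X ≤ 3).
  k=0: C(24,0)·0.17^0·0.83^24 = 0.0114255
  k=1: C(24,1)·0.17^1·0.83^23 = 0.0561638
  k=2: C(24,2)·0.17^2·0.83^22 = 0.1322894
  k=3: C(24,3)·0.17^3·0.83^21 = 0.1986997
1 − 0.3985783 = 0.6014217

0.60142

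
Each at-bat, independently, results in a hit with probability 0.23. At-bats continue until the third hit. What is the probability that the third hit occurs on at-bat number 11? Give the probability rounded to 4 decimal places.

0.0677

Y = trial on which the third success occurs; negative binomial, r=3, p=0.23.
P(Y=11) = C(10,2) · p^3 · (1−p)^8
= 45 · 0.012167 · 0.12357 = 0.067658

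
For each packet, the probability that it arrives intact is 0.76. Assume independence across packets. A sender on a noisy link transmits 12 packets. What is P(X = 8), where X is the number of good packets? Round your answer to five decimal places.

X ~ Binomial(n=12, p=0.76).
P(X=8) = C(12,8) · p^8 · (1−p)^4
= 495 · 0.1113 · 0.0033178 = 0.1827927

0.18279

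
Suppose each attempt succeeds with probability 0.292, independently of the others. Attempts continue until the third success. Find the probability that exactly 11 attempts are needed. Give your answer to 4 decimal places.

0.0707

Y = trial on which the third success occurs; negative binomial, r=3, p=0.292.
P(Y=11) = C(10,2) · p^3 · (1−p)^8
= 45 · 0.024897 · 0.063134 = 0.070734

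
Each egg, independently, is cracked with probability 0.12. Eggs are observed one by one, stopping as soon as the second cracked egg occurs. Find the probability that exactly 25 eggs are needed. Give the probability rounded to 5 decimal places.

0.01827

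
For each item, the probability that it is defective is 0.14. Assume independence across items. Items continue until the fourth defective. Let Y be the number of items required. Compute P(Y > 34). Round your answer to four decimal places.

Needing more than 34 items ⇔ fewer than 4 successes in the first 34. With X ~ Binomial(34, 0.14), P(Y > 34) = P(X ≤ 3).
  k=0: C(34,0)·0.14^0·0.86^34 = 0.005929
  k=1: C(34,1)·0.14^1·0.86^33 = 0.032814
  k=2: C(34,2)·0.14^2·0.86^32 = 0.088139
  k=3: C(34,3)·0.14^3·0.86^31 = 0.153048
P(X ≤ 3) = 0.279930

0.2799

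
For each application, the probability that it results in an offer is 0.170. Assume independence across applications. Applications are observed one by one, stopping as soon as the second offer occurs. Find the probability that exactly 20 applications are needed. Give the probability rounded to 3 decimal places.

0.019

Y = trial on which the second success occurs; negative binomial, r=2, p=0.17.
P(Y=20) = C(19,1) · p^2 · (1−p)^18
= 19 · 0.0289 · 0.034947 = 0.01919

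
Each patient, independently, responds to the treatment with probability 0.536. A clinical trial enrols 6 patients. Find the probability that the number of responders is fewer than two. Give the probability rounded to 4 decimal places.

X ~ Binomial(6, 0.536); P(X ≤ 1) = Σ C(6,k) p^k (1−p)^(6−k) over k:
  k=0: C(6,0)·0.536^0·0.464^6 = 0.009979
  k=1: C(6,1)·0.536^1·0.464^5 = 0.069168
Total = 0.079148

0.0791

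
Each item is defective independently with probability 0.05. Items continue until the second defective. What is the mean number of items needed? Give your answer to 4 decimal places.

40.0000

Y = total items until the second success; negative binomial with r=2, p=0.05.
E[Y] = r / p = 2 / 0.05 = 40.000000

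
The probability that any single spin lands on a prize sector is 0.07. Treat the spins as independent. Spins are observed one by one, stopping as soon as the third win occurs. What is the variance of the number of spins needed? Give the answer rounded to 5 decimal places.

569.38776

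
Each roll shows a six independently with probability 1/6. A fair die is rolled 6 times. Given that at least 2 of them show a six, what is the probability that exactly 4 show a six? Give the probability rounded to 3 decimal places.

X ~ Binomial(6, 0.166667). Want P(X=4 | X≥2) = P(X=4) / P(X≥2).
P(X=4) = C(6,4)·0.166667^4·0.833333^2 = 0.00804
P(X≥2) = 1 − 0.33490 − 0.40188 = 0.26322
Ratio = 0.00804 / 0.26322 = 0.03053

0.031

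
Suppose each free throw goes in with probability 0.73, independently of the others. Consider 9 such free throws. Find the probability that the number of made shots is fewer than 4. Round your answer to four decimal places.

0.0149

X ~ Binomial(9, 0.73); P(X ≤ 3) = Σ C(9,k) p^k (1−p)^(9−k) over k:
  k=0: C(9,0)·0.73^0·0.27^9 = 0.000008
  k=1: C(9,1)·0.73^1·0.27^8 = 0.000186
  k=2: C(9,2)·0.73^2·0.27^7 = 0.002007
  k=3: C(9,3)·0.73^3·0.27^6 = 0.012660
Total = 0.014860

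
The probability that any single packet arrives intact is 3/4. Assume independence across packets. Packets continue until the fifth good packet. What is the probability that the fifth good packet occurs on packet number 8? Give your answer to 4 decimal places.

Y = trial on which the fifth success occurs; negative binomial, r=5, p=0.75.
P(Y=8) = C(7,4) · p^5 · (1−p)^3
= 35 · 0.2373 · 0.015625 = 0.129776

0.1298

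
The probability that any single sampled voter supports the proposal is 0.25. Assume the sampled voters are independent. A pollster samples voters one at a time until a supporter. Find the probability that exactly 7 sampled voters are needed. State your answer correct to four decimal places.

0.0445

Geometric (trials to first success), p = 0.25.
P(Y = 7) = (1−p)^6 · p = 0.17798 · 0.25 = 0.044495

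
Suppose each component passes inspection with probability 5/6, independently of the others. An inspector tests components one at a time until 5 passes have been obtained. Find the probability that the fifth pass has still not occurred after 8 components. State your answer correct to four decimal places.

Needing more than 8 components ⇔ fewer than 5 successes in the first 8. With X ~ Binomial(8, 0.833333), P(Y > 8) = P(X ≤ 4).
  k=0: C(8,0)·0.833333^0·0.166667^8 = 0.000001
  k=1: C(8,1)·0.833333^1·0.166667^7 = 0.000024
  k=2: C(8,2)·0.833333^2·0.166667^6 = 0.000417
  k=3: C(8,3)·0.833333^3·0.166667^5 = 0.004168
  k=4: C(8,4)·0.833333^4·0.166667^4 = 0.026048
P(X ≤ 4) = 0.030656

0.0307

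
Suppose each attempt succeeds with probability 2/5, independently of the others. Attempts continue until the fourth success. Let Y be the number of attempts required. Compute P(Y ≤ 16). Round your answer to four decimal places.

Finishing within 16 attempts ⇔ at least 4 successes in the first 16. With X ~ Binomial(16, 0.40), P(Y ≤ 16) = 1 − P(X ≤ 3).
  k=0: C(16,0)·0.40^0·0.60^16 = 0.000282
  k=1: C(16,1)·0.40^1·0.60^15 = 0.003009
  k=2: C(16,2)·0.40^2·0.60^14 = 0.015046
  k=3: C(16,3)·0.40^3·0.60^13 = 0.046810
1 − 0.065147 = 0.934853

0.9349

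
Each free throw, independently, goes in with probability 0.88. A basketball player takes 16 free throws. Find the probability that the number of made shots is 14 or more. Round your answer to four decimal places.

X ~ Binomial(16, 0.88); P(X ≥ 14) = Σ C(16,k) p^k (1−p)^(16−k) over k:
  k=14: C(16,14)·0.88^14·0.12^2 = 0.288603
  k=15: C(16,15)·0.88^15·0.12^1 = 0.282190
  k=16: C(16,16)·0.88^16·0.12^0 = 0.129337
Total = 0.700130

0.7001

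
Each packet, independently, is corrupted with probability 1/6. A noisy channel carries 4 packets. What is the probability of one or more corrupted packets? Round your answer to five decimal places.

0.51775

P(at least one) = 1 − P(none) = 1 − (1 − 0.166667)^4
= 1 − 0.4822531 = 0.5177469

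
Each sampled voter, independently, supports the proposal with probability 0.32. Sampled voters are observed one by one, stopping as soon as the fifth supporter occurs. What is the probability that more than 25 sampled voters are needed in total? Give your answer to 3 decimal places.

0.061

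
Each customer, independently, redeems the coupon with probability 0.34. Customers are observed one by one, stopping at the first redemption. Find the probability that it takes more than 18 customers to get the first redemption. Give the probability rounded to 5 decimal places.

Y = number of customers to the first success; geometric, p = 0.34.
P(Y > 18) = P(first 18 all fail) = (1−p)^18 = 0.0005647

0.00056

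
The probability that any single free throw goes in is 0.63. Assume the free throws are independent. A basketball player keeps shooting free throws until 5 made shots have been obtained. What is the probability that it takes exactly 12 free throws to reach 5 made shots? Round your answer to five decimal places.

0.03109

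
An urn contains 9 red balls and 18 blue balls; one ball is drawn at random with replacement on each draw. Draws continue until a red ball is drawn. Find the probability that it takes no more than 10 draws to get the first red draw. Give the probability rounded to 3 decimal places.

0.983

Y = number of draws to the first success; geometric, p = 0.333333.
P(Y ≤ 10) = 1 − (1−p)^10 = 1 − 0.01734 = 0.98266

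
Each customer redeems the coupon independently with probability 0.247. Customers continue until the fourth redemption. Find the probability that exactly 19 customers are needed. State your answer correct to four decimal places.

Y = trial on which the fourth success occurs; negative binomial, r=4, p=0.247.
P(Y=19) = C(18,3) · p^4 · (1−p)^15
= 816 · 0.0037221 · 0.014188 = 0.043093

0.0431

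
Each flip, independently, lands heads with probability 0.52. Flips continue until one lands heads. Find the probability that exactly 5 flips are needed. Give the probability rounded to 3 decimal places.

Geometric (trials to first success), p = 0.52.
P(Y = 5) = (1−p)^4 · p = 0.053084 · 0.52 = 0.02760

0.028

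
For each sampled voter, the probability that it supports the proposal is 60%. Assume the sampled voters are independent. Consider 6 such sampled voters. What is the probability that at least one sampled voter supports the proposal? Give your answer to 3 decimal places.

P(at least one) = 1 − P(none) = 1 − (1 − 0.60)^6
= 1 − 0.00410 = 0.99590

0.996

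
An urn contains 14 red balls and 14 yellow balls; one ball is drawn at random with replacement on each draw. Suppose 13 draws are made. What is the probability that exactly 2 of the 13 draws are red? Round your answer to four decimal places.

0.0095

X ~ Binomial(n=13, p=0.50).
P(X=2) = C(13,2) · p^2 · (1−p)^11
= 78 · 0.25 · 0.00048828 = 0.009521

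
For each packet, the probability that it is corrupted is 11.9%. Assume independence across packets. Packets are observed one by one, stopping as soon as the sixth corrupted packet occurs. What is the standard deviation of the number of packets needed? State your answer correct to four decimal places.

19.3204

Y = total packets until the sixth success; negative binomial with r=6, p=0.119.
SD(Y) = √[r(1−p)/p²] = √(373.278723) = 19.320422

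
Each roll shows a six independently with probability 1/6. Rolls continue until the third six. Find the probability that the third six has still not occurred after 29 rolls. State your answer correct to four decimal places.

Needing more than 29 rolls ⇔ fewer than 3 successes in the first 29. With X ~ Binomial(29, 0.166667), P(Y > 29) = P(X ≤ 2).
  k=0: C(29,0)·0.166667^0·0.833333^29 = 0.005055
  k=1: C(29,1)·0.166667^1·0.833333^28 = 0.029321
  k=2: C(29,2)·0.166667^2·0.833333^27 = 0.082097
P(X ≤ 2) = 0.116473

0.1165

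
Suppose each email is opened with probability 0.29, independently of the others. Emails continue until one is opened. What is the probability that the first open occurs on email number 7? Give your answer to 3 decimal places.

0.037

Geometric (trials to first success), p = 0.29.
P(Y = 7) = (1−p)^6 · p = 0.1281 · 0.29 = 0.03715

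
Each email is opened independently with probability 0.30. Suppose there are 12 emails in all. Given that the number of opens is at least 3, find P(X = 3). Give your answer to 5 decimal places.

X ~ Binomial(12, 0.30). Want P(X=3 | X≥3) = P(X=3) / P(X≥3).
P(X=3) = C(12,3)·0.30^3·0.70^9 = 0.2397004
P(X≥3) = 1 − 0.0138413 − 0.0711838 − 0.1677903 = 0.7471847
Ratio = 0.2397004 / 0.7471847 = 0.3208048

0.32080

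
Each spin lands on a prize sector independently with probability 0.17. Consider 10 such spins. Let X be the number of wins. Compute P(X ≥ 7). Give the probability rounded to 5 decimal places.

X ~ Binomial(10, 0.17); P(X ≥ 7) = Σ C(10,k) p^k (1−p)^(10−k) over k:
  k=7: C(10,7)·0.17^7·0.83^3 = 0.0002816
  k=8: C(10,8)·0.17^8·0.83^2 = 0.0000216
  k=9: C(10,9)·0.17^9·0.83^1 = 0.0000010
  k=10: C(10,10)·0.17^10·0.83^0 = 0.0000000
Total = 0.0003042

0.00030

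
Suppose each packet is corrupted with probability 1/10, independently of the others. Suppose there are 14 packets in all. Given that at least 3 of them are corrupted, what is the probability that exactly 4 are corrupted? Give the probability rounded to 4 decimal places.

0.2204

X ~ Binomial(14, 0.10). Want P(X=4 | X≥3) = P(X=4) / P(X≥3).
P(X=4) = C(14,4)·0.10^4·0.90^10 = 0.034903
P(X≥3) = 1 − 0.228768 − 0.355861 − 0.257011 = 0.158360
Ratio = 0.034903 / 0.158360 = 0.220401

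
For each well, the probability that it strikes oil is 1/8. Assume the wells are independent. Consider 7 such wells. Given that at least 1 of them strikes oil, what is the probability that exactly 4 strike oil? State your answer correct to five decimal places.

X ~ Binomial(7, 0.125). Want P(X=4 | X≥1) = P(X=4) / P(X≥1).
P(X=4) = C(7,4)·0.125^4·0.875^3 = 0.0057244
P(X≥1) = 1 − 0.3926959 = 0.6073041
Ratio = 0.0057244 / 0.6073041 = 0.0094260

0.00943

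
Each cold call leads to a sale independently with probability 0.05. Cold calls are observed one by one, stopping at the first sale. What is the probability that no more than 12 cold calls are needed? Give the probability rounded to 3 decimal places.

0.460

Y = number of cold calls to the first success; geometric, p = 0.05.
P(Y ≤ 12) = 1 − (1−p)^12 = 1 − 0.54036 = 0.45964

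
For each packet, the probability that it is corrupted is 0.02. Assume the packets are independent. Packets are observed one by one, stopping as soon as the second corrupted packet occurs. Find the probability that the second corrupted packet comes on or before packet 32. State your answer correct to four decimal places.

Finishing within 32 packets ⇔ at least 2 successes in the first 32. With X ~ Binomial(32, 0.02), P(Y ≤ 32) = 1 − P(X ≤ 1).
  k=0: C(32,0)·0.02^0·0.98^32 = 0.523883
  k=1: C(32,1)·0.02^1·0.98^31 = 0.342128
1 − 0.866011 = 0.133989

0.1340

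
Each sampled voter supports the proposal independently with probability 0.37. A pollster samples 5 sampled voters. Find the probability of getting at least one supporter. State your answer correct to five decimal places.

0.90076

P(at least one) = 1 − P(none) = 1 − (1 − 0.37)^5
= 1 − 0.0992437 = 0.9007563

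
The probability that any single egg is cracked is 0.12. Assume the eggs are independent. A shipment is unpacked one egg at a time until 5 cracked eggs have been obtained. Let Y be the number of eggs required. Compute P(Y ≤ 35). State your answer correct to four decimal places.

0.4125

Finishing within 35 eggs ⇔ at least 5 successes in the first 35. With X ~ Binomial(35, 0.12), P(Y ≤ 35) = 1 − P(X ≤ 4).
  k=0: C(35,0)·0.12^0·0.88^35 = 0.011400
  k=1: C(35,1)·0.12^1·0.88^34 = 0.054408
  k=2: C(35,2)·0.12^2·0.88^33 = 0.126127
  k=3: C(35,3)·0.12^3·0.88^32 = 0.189190
  k=4: C(35,4)·0.12^4·0.88^31 = 0.206389
1 − 0.587514 = 0.412486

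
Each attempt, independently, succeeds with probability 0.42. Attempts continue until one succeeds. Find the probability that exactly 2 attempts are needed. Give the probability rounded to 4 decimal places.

Geometric (trials to first success), p = 0.42.
P(Y = 2) = (1−p)^1 · p = 0.58 · 0.42 = 0.243600

0.2436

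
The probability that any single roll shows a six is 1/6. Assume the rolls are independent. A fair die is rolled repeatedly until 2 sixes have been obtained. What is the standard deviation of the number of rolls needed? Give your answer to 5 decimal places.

Y = total rolls until the second success; negative binomial with r=2, p=0.166667.
SD(Y) = √[r(1−p)/p²] = √(60.0000000) = 7.7459667

7.74597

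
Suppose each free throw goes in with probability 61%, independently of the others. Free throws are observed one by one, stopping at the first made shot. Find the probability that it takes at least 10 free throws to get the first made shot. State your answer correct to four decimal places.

Y = number of free throws to the first success; geometric, p = 0.61.
P(Y > 9) = P(first 9 all fail) = (1−p)^9 = 0.000209

0.0002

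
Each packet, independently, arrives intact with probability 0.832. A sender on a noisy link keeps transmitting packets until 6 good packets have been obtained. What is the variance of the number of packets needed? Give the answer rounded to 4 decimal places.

1.4562

Y = total packets until the sixth success; negative binomial with r=6, p=0.832.
Var(Y) = r(1−p)/p² = 6·0.168 / 0.832² = 1.456176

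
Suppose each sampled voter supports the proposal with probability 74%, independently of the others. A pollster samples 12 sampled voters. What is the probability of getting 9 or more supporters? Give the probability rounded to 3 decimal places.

0.618

X ~ Binomial(12, 0.74); P(X ≥ 9) = Σ C(12,k) p^k (1−p)^(12−k) over k:
  k=9: C(12,9)·0.74^9·0.26^3 = 0.25729
  k=10: C(12,10)·0.74^10·0.26^2 = 0.21969
  k=11: C(12,11)·0.74^11·0.26^1 = 0.11369
  k=12: C(12,12)·0.74^12·0.26^0 = 0.02696
Total = 0.61763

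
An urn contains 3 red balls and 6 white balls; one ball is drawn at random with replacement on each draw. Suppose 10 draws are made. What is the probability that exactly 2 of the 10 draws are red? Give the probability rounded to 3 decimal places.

0.195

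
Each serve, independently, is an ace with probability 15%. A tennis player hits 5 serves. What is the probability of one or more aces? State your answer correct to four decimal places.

P(at least one) = 1 − P(none) = 1 − (1 − 0.15)^5
= 1 − 0.443705 = 0.556295

0.5563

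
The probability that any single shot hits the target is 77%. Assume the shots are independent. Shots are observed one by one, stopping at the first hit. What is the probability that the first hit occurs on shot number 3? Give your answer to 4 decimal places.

Geometric (trials to first success), p = 0.77.
P(Y = 3) = (1−p)^2 · p = 0.0529 · 0.77 = 0.040733

0.0407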